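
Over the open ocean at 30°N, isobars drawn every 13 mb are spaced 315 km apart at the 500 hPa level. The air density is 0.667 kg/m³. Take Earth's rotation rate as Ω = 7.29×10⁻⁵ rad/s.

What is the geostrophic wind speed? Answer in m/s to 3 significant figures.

Coriolis parameter at 30°N:
f = 2Ω sin φ = 2 × 7.29×10⁻⁵ × sin 30° = 7.29×10⁻⁵ s⁻¹
Pressure gradient: |∂P/∂n| = 1300 Pa / 315000 m = 4.13×10⁻³ Pa/m
Geostrophic balance (pressure-gradient force = Coriolis force):
V_g = (1/(fρ)) |∂P/∂n| = 4.13×10⁻³ / (7.29×10⁻⁵ × 0.667) = 84.9 m/s

84.9 m/s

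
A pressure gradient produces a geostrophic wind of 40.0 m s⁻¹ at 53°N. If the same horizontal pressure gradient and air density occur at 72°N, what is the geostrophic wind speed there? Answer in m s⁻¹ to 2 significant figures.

With the same pressure gradient and density, V_g ∝ 1/f ∝ 1/sin φ.
V₂ = V₁ · sin φ₁ / sin φ₂ = 40.0 × sin 53° / sin 72°
V₂ = 40.0 × 0.7986/0.9511 = 34 m s⁻¹

34 m s⁻¹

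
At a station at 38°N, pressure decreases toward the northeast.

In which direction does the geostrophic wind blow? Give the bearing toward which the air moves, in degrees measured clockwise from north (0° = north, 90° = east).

The pressure-gradient force points toward the northeast (bearing 045°).
Geostrophic balance: in the Northern Hemisphere the Coriolis force deflects motion to the right, so the geostrophic wind blows 90° to the right of the pressure-gradient force (low pressure on the left).
Rotating 045° by 90° clockwise gives 135° — the wind blows toward the southeast.

135°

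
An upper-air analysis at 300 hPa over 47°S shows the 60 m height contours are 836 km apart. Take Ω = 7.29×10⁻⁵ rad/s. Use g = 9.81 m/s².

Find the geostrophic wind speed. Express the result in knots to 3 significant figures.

Coriolis parameter at 47°S:
f = 2Ω sin φ = 2 × 7.29×10⁻⁵ × sin 47° = 1.07×10⁻⁴ s⁻¹
Height gradient: |∂Z/∂n| = 60 m / 836000 m = 7.18×10⁻⁵
On a pressure surface, geostrophic balance gives V_g = (g/f)|∂Z/∂n|:
V_g = 9.81 × 7.18×10⁻⁵ / 1.07×10⁻⁴ = 6.60 m/s
Converting: 6.60 m/s × 1.944 = 12.8 knots

12.8 knots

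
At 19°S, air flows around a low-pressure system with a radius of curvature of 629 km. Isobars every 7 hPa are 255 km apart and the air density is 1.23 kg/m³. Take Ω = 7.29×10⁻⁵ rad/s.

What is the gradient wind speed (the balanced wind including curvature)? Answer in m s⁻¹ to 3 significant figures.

Coriolis parameter at 19°S:
f = 2Ω sin φ = 2 × 7.29×10⁻⁵ × sin 19° = 4.75×10⁻⁵ s⁻¹
Pressure gradient: |∂P/∂n| = 700 Pa / 255000 m = 2.75×10⁻³ Pa/m
Geostrophic speed: V_g = |∂P/∂n|/(fρ) = 2.75×10⁻³/(4.75×10⁻⁵ × 1.23) = 47.0 m/s
Around a low, centrifugal force acts outward with Coriolis, so pressure-gradient force balances both:
(1/ρ)|∂P/∂n| = fV + V²/R  →  V² + fR·V − fR·V_g = 0
With fR = 4.75×10⁻⁵ × 629×10³ m = 29.9 m/s:
V = [−fR + √((fR)² + 4 fR V_g)]/2 = [−29.9 + √(29.9² + 4×29.9×47)]/2 = 25.4 m/s
Subgeostrophic (V < V_g = 47 m/s), as expected around a low.

25.4 m s⁻¹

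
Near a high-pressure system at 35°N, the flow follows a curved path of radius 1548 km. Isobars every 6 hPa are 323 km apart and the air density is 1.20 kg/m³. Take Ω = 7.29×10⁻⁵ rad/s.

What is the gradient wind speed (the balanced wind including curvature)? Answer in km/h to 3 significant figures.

Coriolis parameter at 35°N:
f = 2Ω sin φ = 2 × 7.29×10⁻⁵ × sin 35° = 8.36×10⁻⁵ s⁻¹
Pressure gradient: |∂P/∂n| = 600 Pa / 323000 m = 1.86×10⁻³ Pa/m
Geostrophic speed: V_g = |∂P/∂n|/(fρ) = 1.86×10⁻³/(8.36×10⁻⁵ × 1.20) = 18.5 m/s
Around a high, pressure-gradient force acts outward with centrifugal, so Coriolis balances both:
fV = (1/ρ)|∂P/∂n| + V²/R  →  V² − fR·V + fR·V_g = 0
With fR = 8.36×10⁻⁵ × 1548×10³ m = 129 m/s:
V = [fR − √((fR)² − 4 fR V_g)]/2 = [129 − √(129² − 4×129×18.5)]/2 = 22.4 m/s
Supergeostrophic (V > V_g = 18.5 m/s), as expected around a high.
Converting: 22.4 m/s × 3.6 = 80.6 km/h

80.6 km/h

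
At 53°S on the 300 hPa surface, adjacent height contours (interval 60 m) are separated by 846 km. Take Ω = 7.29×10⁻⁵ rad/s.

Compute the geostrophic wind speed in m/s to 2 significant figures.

6.0 m/s

Coriolis parameter at 53°S:
f = 2Ω sin φ = 2 × 7.29×10⁻⁵ × sin 53° = 1.16×10⁻⁴ s⁻¹
Height gradient: |∂Z/∂n| = 60 m / 846000 m = 7.09×10⁻⁵
On a pressure surface, geostrophic balance gives V_g = (g/f)|∂Z/∂n|:
V_g = 9.81 × 7.09×10⁻⁵ / 1.16×10⁻⁴ = 5.98 m/s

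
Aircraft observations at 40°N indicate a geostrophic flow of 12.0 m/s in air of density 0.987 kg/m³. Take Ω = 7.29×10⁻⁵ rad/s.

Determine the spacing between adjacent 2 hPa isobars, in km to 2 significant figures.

Coriolis parameter at 40°N:
f = 2Ω sin φ = 2 × 7.29×10⁻⁵ × sin 40° = 9.37×10⁻⁵ s⁻¹
Geostrophic balance rearranged: |∂P/∂n| = f ρ V_g
|∂P/∂n| = 9.37×10⁻⁵ × 0.987 × 12.0 = 1.11×10⁻³ Pa/m
Isobar spacing: Δn = ΔP/|∂P/∂n| = 200 Pa / 1.11×10⁻³ Pa/m = 180180 m ≈ 180 km

180 km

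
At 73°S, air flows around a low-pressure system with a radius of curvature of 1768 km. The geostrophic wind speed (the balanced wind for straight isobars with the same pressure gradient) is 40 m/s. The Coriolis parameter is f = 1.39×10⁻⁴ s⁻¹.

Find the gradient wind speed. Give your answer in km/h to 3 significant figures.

Around a low, centrifugal force acts outward with Coriolis, so pressure-gradient force balances both:
(1/ρ)|∂P/∂n| = fV + V²/R  →  V² + fR·V − fR·V_g = 0
With fR = 1.39×10⁻⁴ × 1768×10³ m = 246 m/s:
V = [−fR + √((fR)² + 4 fR V_g)]/2 = [−246 + √(246² + 4×246×40)]/2 = 35 m/s
Subgeostrophic (V < V_g = 40 m/s), as expected around a low.
Converting: 35 m/s × 3.6 = 126 km/h

126 km/h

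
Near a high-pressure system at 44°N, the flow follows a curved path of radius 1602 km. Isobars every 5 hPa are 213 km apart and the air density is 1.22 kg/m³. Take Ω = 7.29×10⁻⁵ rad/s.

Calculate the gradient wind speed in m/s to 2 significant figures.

22 m/s

Coriolis parameter at 44°N:
f = 2Ω sin φ = 2 × 7.29×10⁻⁵ × sin 44° = 1.01×10⁻⁴ s⁻¹
Pressure gradient: |∂P/∂n| = 500 Pa / 213000 m = 2.35×10⁻³ Pa/m
Geostrophic speed: V_g = |∂P/∂n|/(fρ) = 2.35×10⁻³/(1.01×10⁻⁴ × 1.22) = 19.0 m/s
Around a high, pressure-gradient force acts outward with centrifugal, so Coriolis balances both:
fV = (1/ρ)|∂P/∂n| + V²/R  →  V² − fR·V + fR·V_g = 0
With fR = 1.01×10⁻⁴ × 1602×10³ m = 162 m/s:
V = [fR − √((fR)² − 4 fR V_g)]/2 = [162 − √(162² − 4×162×19)]/2 = 22 m/s
Supergeostrophic (V > V_g = 19 m/s), as expected around a high.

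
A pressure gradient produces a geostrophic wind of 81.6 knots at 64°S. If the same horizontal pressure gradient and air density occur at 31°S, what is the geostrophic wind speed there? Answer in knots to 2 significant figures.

140 knots

With the same pressure gradient and density, V_g ∝ 1/f ∝ 1/sin φ.
V₂ = V₁ · sin φ₁ / sin φ₂ = 81.6 × sin 64° / sin 31°
V₂ = 81.6 × 0.8988/0.5150 = 140 knots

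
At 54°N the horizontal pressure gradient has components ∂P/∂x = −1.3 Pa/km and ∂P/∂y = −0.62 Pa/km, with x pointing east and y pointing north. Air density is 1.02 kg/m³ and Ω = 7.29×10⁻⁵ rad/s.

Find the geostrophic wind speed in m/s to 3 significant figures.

12.0 m/s

Coriolis parameter at 54°N:
f = 2Ω sin φ = 2 × 7.29×10⁻⁵ × sin 54° = 1.18×10⁻⁴ s⁻¹
Component geostrophic relations (x east, y north):
u_g = −(1/(fρ)) ∂P/∂y,  v_g = (1/(fρ)) ∂P/∂x
u_g = −(−0.62×10⁻³)/(1.18×10⁻⁴ × 1.02) = 5.15 m/s;  v_g = (−1.3×10⁻³)/(1.18×10⁻⁴ × 1.02) = −10.8 m/s
|V_g| = √(u_g² + v_g²) = 12.0 m/s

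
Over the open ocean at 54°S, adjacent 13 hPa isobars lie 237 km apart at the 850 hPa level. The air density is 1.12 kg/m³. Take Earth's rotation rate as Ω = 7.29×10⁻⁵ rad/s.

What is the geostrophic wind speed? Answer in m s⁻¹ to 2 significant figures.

42 m s⁻¹

Coriolis parameter at 54°S:
f = 2Ω sin φ = 2 × 7.29×10⁻⁵ × sin 54° = 1.18×10⁻⁴ s⁻¹
Pressure gradient: |∂P/∂n| = 1300 Pa / 237000 m = 5.49×10⁻³ Pa/m
Geostrophic balance (pressure-gradient force = Coriolis force):
V_g = (1/(fρ)) |∂P/∂n| = 5.49×10⁻³ / (1.18×10⁻⁴ × 1.12) = 41.5 m/s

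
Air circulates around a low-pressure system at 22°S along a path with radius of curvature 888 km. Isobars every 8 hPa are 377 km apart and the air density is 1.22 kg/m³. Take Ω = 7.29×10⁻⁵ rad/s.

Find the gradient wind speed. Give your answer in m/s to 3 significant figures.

21.9 m/s

Coriolis parameter at 22°S:
f = 2Ω sin φ = 2 × 7.29×10⁻⁵ × sin 22° = 5.46×10⁻⁵ s⁻¹
Pressure gradient: |∂P/∂n| = 800 Pa / 377000 m = 2.12×10⁻³ Pa/m
Geostrophic speed: V_g = |∂P/∂n|/(fρ) = 2.12×10⁻³/(5.46×10⁻⁵ × 1.22) = 31.8 m/s
Around a low, centrifugal force acts outward with Coriolis, so pressure-gradient force balances both:
(1/ρ)|∂P/∂n| = fV + V²/R  →  V² + fR·V − fR·V_g = 0
With fR = 5.46×10⁻⁵ × 888×10³ m = 48.5 m/s:
V = [−fR + √((fR)² + 4 fR V_g)]/2 = [−48.5 + √(48.5² + 4×48.5×31.8)]/2 = 21.9 m/s
Subgeostrophic (V < V_g = 31.8 m/s), as expected around a low.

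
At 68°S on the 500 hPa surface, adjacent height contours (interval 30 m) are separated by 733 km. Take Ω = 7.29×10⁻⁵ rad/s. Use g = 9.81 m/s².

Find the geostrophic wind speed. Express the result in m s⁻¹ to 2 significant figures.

3.0 m s⁻¹

Coriolis parameter at 68°S:
f = 2Ω sin φ = 2 × 7.29×10⁻⁵ × sin 68° = 1.35×10⁻⁴ s⁻¹
Height gradient: |∂Z/∂n| = 30 m / 733000 m = 4.09×10⁻⁵
On a pressure surface, geostrophic balance gives V_g = (g/f)|∂Z/∂n|:
V_g = 9.81 × 4.09×10⁻⁵ / 1.35×10⁻⁴ = 2.97 m/s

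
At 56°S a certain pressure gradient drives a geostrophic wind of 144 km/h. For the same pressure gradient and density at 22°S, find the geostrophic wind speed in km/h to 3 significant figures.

319 km/h

With the same pressure gradient and density, V_g ∝ 1/f ∝ 1/sin φ.
V₂ = V₁ · sin φ₁ / sin φ₂ = 144 × sin 56° / sin 22°
V₂ = 144 × 0.8290/0.3746 = 319 km/h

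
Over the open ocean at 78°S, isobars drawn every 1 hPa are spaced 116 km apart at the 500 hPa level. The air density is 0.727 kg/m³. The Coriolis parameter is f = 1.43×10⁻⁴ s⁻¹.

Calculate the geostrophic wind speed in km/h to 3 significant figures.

29.9 km/h

Pressure gradient: |∂P/∂n| = 100 Pa / 116000 m = 8.62×10⁻⁴ Pa/m
Geostrophic balance (pressure-gradient force = Coriolis force):
V_g = (1/(fρ)) |∂P/∂n| = 8.62×10⁻⁴ / (1.43×10⁻⁴ × 0.727) = 8.29 m/s
Converting: 8.29 m/s × 3.6 = 29.9 km/h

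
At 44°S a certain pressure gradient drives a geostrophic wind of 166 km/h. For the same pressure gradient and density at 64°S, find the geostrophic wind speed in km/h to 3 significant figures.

128 km/h

With the same pressure gradient and density, V_g ∝ 1/f ∝ 1/sin φ.
V₂ = V₁ · sin φ₁ / sin φ₂ = 166 × sin 44° / sin 64°
V₂ = 166 × 0.6947/0.8988 = 128 km/h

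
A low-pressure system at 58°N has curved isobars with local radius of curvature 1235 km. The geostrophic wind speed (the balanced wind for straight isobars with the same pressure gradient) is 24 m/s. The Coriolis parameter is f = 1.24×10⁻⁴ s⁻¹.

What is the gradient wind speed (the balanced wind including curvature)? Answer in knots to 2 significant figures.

Around a low, centrifugal force acts outward with Coriolis, so pressure-gradient force balances both:
(1/ρ)|∂P/∂n| = fV + V²/R  →  V² + fR·V − fR·V_g = 0
With fR = 1.24×10⁻⁴ × 1235×10³ m = 153 m/s:
V = [−fR + √((fR)² + 4 fR V_g)]/2 = [−153 + √(153² + 4×153×24)]/2 = 21.1 m/s
Subgeostrophic (V < V_g = 24 m/s), as expected around a low.
Converting: 21.1 m/s × 1.944 = 41 knots

41 knots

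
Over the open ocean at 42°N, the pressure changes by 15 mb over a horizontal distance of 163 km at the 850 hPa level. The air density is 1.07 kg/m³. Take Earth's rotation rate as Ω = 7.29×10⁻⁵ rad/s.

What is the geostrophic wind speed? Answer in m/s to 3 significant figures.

Coriolis parameter at 42°N:
f = 2Ω sin φ = 2 × 7.29×10⁻⁵ × sin 42° = 9.76×10⁻⁵ s⁻¹
Pressure gradient: |∂P/∂n| = 1500 Pa / 163000 m = 9.20×10⁻³ Pa/m
Geostrophic balance (pressure-gradient force = Coriolis force):
V_g = (1/(fρ)) |∂P/∂n| = 9.20×10⁻³ / (9.76×10⁻⁵ × 1.07) = 88.2 m/s

88.2 m/s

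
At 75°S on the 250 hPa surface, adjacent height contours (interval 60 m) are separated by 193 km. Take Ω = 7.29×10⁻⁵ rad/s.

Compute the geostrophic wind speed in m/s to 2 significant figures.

22 m/s

Coriolis parameter at 75°S:
f = 2Ω sin φ = 2 × 7.29×10⁻⁵ × sin 75° = 1.41×10⁻⁴ s⁻¹
Height gradient: |∂Z/∂n| = 60 m / 193000 m = 3.11×10⁻⁴
On a pressure surface, geostrophic balance gives V_g = (g/f)|∂Z/∂n|:
V_g = 9.81 × 3.11×10⁻⁴ / 1.41×10⁻⁴ = 21.7 m/s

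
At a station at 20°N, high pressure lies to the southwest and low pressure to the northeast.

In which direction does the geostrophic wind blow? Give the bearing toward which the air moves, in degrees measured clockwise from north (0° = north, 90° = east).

135°

The pressure-gradient force points toward the northeast (bearing 045°).
Geostrophic balance: in the Northern Hemisphere the Coriolis force deflects motion to the right, so the geostrophic wind blows 90° to the right of the pressure-gradient force (low pressure on the left).
Rotating 045° by 90° clockwise gives 135° — the wind blows toward the southeast.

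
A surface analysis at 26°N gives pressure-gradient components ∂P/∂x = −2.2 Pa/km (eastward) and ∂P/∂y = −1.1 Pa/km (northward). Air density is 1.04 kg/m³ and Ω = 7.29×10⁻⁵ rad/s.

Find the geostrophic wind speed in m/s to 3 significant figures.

37.0 m/s

Coriolis parameter at 26°N:
f = 2Ω sin φ = 2 × 7.29×10⁻⁵ × sin 26° = 6.39×10⁻⁵ s⁻¹
Component geostrophic relations (x east, y north):
u_g = −(1/(fρ)) ∂P/∂y,  v_g = (1/(fρ)) ∂P/∂x
u_g = −(−1.1×10⁻³)/(6.39×10⁻⁵ × 1.04) = 16.5 m/s;  v_g = (−2.2×10⁻³)/(6.39×10⁻⁵ × 1.04) = −33.1 m/s
|V_g| = √(u_g² + v_g²) = 37.0 m/s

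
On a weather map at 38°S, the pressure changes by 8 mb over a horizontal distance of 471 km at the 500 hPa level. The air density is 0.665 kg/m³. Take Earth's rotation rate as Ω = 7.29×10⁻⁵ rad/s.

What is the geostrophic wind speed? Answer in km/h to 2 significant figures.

Coriolis parameter at 38°S:
f = 2Ω sin φ = 2 × 7.29×10⁻⁵ × sin 38° = 8.98×10⁻⁵ s⁻¹
Pressure gradient: |∂P/∂n| = 800 Pa / 471000 m = 1.70×10⁻³ Pa/m
Geostrophic balance (pressure-gradient force = Coriolis force):
V_g = (1/(fρ)) |∂P/∂n| = 1.70×10⁻³ / (8.98×10⁻⁵ × 0.665) = 28.5 m/s
Converting: 28.5 m/s × 3.6 = 100 km/h

100 km/h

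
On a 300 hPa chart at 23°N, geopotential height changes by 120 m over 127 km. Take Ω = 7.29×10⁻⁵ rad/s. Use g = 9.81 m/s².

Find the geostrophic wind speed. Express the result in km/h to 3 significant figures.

586 km/h

Coriolis parameter at 23°N:
f = 2Ω sin φ = 2 × 7.29×10⁻⁵ × sin 23° = 5.70×10⁻⁵ s⁻¹
Height gradient: |∂Z/∂n| = 120 m / 127000 m = 9.45×10⁻⁴
On a pressure surface, geostrophic balance gives V_g = (g/f)|∂Z/∂n|:
V_g = 9.81 × 9.45×10⁻⁴ / 5.70×10⁻⁵ = 163 m/s
Converting: 163 m/s × 3.6 = 586 km/h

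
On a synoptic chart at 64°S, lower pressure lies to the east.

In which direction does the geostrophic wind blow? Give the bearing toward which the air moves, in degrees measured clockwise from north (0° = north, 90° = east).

000°

The pressure-gradient force points toward the east (bearing 090°).
Geostrophic balance: in the Southern Hemisphere the Coriolis force deflects motion to the left, so the geostrophic wind blows 90° to the left of the pressure-gradient force (low pressure on the right).
Rotating 090° by 90° counterclockwise gives 000° — the wind blows toward the north.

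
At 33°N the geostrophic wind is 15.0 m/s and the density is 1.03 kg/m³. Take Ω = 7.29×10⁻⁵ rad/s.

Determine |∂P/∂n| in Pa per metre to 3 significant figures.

Coriolis parameter at 33°N:
f = 2Ω sin φ = 2 × 7.29×10⁻⁵ × sin 33° = 7.94×10⁻⁵ s⁻¹
Geostrophic balance rearranged: |∂P/∂n| = f ρ V_g
|∂P/∂n| = 7.94×10⁻⁵ × 1.03 × 15.0 = 1.23×10⁻³ Pa/m

1.23×10⁻³ Pa/m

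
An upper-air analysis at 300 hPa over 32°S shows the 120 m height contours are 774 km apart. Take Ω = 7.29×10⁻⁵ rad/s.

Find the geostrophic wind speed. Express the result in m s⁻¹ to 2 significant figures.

20 m s⁻¹

Coriolis parameter at 32°S:
f = 2Ω sin φ = 2 × 7.29×10⁻⁵ × sin 32° = 7.73×10⁻⁵ s⁻¹
Height gradient: |∂Z/∂n| = 120 m / 774000 m = 1.55×10⁻⁴
On a pressure surface, geostrophic balance gives V_g = (g/f)|∂Z/∂n|:
V_g = 9.81 × 1.55×10⁻⁴ / 7.73×10⁻⁵ = 19.7 m/s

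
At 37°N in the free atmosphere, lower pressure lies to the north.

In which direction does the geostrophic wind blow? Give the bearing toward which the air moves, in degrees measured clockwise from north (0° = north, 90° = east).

090°

The pressure-gradient force points toward the north (bearing 000°).
Geostrophic balance: in the Northern Hemisphere the Coriolis force deflects motion to the right, so the geostrophic wind blows 90° to the right of the pressure-gradient force (low pressure on the left).
Rotating 000° by 90° clockwise gives 090° — the wind blows toward the east.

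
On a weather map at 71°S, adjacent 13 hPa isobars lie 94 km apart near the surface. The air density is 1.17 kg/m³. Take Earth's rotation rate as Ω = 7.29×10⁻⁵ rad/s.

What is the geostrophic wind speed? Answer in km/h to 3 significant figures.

309 km/h

Coriolis parameter at 71°S:
f = 2Ω sin φ = 2 × 7.29×10⁻⁵ × sin 71° = 1.38×10⁻⁴ s⁻¹
Pressure gradient: |∂P/∂n| = 1300 Pa / 94000 m = 1.38×10⁻² Pa/m
Geostrophic balance (pressure-gradient force = Coriolis force):
V_g = (1/(fρ)) |∂P/∂n| = 1.38×10⁻² / (1.38×10⁻⁴ × 1.17) = 85.7 m/s
Converting: 85.7 m/s × 3.6 = 309 km/h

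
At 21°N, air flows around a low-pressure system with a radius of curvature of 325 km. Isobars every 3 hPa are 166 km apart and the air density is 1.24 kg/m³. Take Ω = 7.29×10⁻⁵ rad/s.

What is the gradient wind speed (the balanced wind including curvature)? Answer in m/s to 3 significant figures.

14.9 m/s

Coriolis parameter at 21°N:
f = 2Ω sin φ = 2 × 7.29×10⁻⁵ × sin 21° = 5.23×10⁻⁵ s⁻¹
Pressure gradient: |∂P/∂n| = 300 Pa / 166000 m = 1.81×10⁻³ Pa/m
Geostrophic speed: V_g = |∂P/∂n|/(fρ) = 1.81×10⁻³/(5.23×10⁻⁵ × 1.24) = 27.9 m/s
Around a low, centrifugal force acts outward with Coriolis, so pressure-gradient force balances both:
(1/ρ)|∂P/∂n| = fV + V²/R  →  V² + fR·V − fR·V_g = 0
With fR = 5.23×10⁻⁵ × 325×10³ m = 17.0 m/s:
V = [−fR + √((fR)² + 4 fR V_g)]/2 = [−17.0 + √(17.0² + 4×17.0×27.9)]/2 = 14.9 m/s
Subgeostrophic (V < V_g = 27.9 m/s), as expected around a low.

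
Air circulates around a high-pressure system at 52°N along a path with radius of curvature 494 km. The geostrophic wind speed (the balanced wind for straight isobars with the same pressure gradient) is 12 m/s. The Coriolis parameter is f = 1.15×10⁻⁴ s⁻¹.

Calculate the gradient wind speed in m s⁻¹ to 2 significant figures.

17 m s⁻¹

Around a high, pressure-gradient force acts outward with centrifugal, so Coriolis balances both:
fV = (1/ρ)|∂P/∂n| + V²/R  →  V² − fR·V + fR·V_g = 0
With fR = 1.15×10⁻⁴ × 494×10³ m = 56.8 m/s:
V = [fR − √((fR)² − 4 fR V_g)]/2 = [56.8 − √(56.8² − 4×56.8×12)]/2 = 17.2 m/s
Supergeostrophic (V > V_g = 12 m/s), as expected around a high.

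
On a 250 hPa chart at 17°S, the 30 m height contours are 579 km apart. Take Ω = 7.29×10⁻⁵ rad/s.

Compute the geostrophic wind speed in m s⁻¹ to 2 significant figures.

12 m s⁻¹

Coriolis parameter at 17°S:
f = 2Ω sin φ = 2 × 7.29×10⁻⁵ × sin 17° = 4.26×10⁻⁵ s⁻¹
Height gradient: |∂Z/∂n| = 30 m / 579000 m = 5.18×10⁻⁵
On a pressure surface, geostrophic balance gives V_g = (g/f)|∂Z/∂n|:
V_g = 9.81 × 5.18×10⁻⁵ / 4.26×10⁻⁵ = 11.9 m/s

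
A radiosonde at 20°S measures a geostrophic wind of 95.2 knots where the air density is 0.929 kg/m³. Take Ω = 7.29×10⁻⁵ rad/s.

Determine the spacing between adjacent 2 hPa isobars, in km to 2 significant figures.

88 km

Coriolis parameter at 20°S:
f = 2Ω sin φ = 2 × 7.29×10⁻⁵ × sin 20° = 4.99×10⁻⁵ s⁻¹
Wind speed in SI: 95.2 knots = 49.0 m/s
Geostrophic balance rearranged: |∂P/∂n| = f ρ V_g
|∂P/∂n| = 4.99×10⁻⁵ × 0.929 × 49.0 = 2.27×10⁻³ Pa/m
Isobar spacing: Δn = ΔP/|∂P/∂n| = 200 Pa / 2.27×10⁻³ Pa/m = 88152 m ≈ 88 km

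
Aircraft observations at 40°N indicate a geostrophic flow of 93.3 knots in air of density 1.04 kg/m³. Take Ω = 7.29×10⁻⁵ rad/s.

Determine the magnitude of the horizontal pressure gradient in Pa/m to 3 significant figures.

4.68×10⁻³ Pa/m

Coriolis parameter at 40°N:
f = 2Ω sin φ = 2 × 7.29×10⁻⁵ × sin 40° = 9.37×10⁻⁵ s⁻¹
Wind speed in SI: 93.3 knots = 48.0 m/s
Geostrophic balance rearranged: |∂P/∂n| = f ρ V_g
|∂P/∂n| = 9.37×10⁻⁵ × 1.04 × 48.0 = 4.68×10⁻³ Pa/m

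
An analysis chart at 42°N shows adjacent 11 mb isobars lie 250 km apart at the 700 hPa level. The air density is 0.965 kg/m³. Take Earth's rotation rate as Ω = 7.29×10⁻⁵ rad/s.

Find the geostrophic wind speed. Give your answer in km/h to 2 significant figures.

Coriolis parameter at 42°N:
f = 2Ω sin φ = 2 × 7.29×10⁻⁵ × sin 42° = 9.76×10⁻⁵ s⁻¹
Pressure gradient: |∂P/∂n| = 1100 Pa / 250000 m = 4.40×10⁻³ Pa/m
Geostrophic balance (pressure-gradient force = Coriolis force):
V_g = (1/(fρ)) |∂P/∂n| = 4.40×10⁻³ / (9.76×10⁻⁵ × 0.965) = 46.7 m/s
Converting: 46.7 m/s × 3.6 = 170 km/h

170 km/h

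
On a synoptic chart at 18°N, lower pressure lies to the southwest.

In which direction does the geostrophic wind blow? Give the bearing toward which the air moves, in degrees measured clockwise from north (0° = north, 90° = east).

315°

The pressure-gradient force points toward the southwest (bearing 225°).
Geostrophic balance: in the Northern Hemisphere the Coriolis force deflects motion to the right, so the geostrophic wind blows 90° to the right of the pressure-gradient force (low pressure on the left).
Rotating 225° by 90° clockwise gives 315° — the wind blows toward the northwest.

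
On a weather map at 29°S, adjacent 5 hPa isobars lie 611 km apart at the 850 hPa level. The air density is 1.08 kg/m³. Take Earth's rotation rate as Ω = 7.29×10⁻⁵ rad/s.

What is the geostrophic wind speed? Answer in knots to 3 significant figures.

Coriolis parameter at 29°S:
f = 2Ω sin φ = 2 × 7.29×10⁻⁵ × sin 29° = 7.07×10⁻⁵ s⁻¹
Pressure gradient: |∂P/∂n| = 500 Pa / 611000 m = 8.18×10⁻⁴ Pa/m
Geostrophic balance (pressure-gradient force = Coriolis force):
V_g = (1/(fρ)) |∂P/∂n| = 8.18×10⁻⁴ / (7.07×10⁻⁵ × 1.08) = 10.7 m/s
Converting: 10.7 m/s × 1.944 = 20.8 knots

20.8 knots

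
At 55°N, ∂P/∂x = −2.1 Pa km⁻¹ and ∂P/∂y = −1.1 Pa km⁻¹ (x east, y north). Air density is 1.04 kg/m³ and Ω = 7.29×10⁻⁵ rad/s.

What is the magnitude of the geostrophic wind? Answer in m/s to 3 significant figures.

19.1 m/s

Coriolis parameter at 55°N:
f = 2Ω sin φ = 2 × 7.29×10⁻⁵ × sin 55° = 1.19×10⁻⁴ s⁻¹
Component geostrophic relations (x east, y north):
u_g = −(1/(fρ)) ∂P/∂y,  v_g = (1/(fρ)) ∂P/∂x
u_g = −(−1.1×10⁻³)/(1.19×10⁻⁴ × 1.04) = 8.86 m/s;  v_g = (−2.1×10⁻³)/(1.19×10⁻⁴ × 1.04) = −16.9 m/s
|V_g| = √(u_g² + v_g²) = 19.1 m/s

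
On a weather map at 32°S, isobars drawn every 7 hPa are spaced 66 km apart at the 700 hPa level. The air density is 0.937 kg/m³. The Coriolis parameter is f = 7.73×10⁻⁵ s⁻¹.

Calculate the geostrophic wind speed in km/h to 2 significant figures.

Pressure gradient: |∂P/∂n| = 700 Pa / 66000 m = 1.06×10⁻² Pa/m
Geostrophic balance (pressure-gradient force = Coriolis force):
V_g = (1/(fρ)) |∂P/∂n| = 1.06×10⁻² / (7.73×10⁻⁵ × 0.937) = 146 m/s
Converting: 146 m/s × 3.6 = 530 km/h

530 km/h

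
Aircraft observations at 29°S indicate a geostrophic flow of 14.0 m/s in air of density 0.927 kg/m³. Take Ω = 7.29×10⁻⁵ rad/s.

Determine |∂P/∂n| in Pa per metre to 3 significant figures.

Coriolis parameter at 29°S:
f = 2Ω sin φ = 2 × 7.29×10⁻⁵ × sin 29° = 7.07×10⁻⁵ s⁻¹
Geostrophic balance rearranged: |∂P/∂n| = f ρ V_g
|∂P/∂n| = 7.07×10⁻⁵ × 0.927 × 14.0 = 9.17×10⁻⁴ Pa/m

9.17×10⁻⁴ Pa/m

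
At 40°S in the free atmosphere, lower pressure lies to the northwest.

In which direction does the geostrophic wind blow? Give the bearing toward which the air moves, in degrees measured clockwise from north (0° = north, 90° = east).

The pressure-gradient force points toward the northwest (bearing 315°).
Geostrophic balance: in the Southern Hemisphere the Coriolis force deflects motion to the left, so the geostrophic wind blows 90° to the left of the pressure-gradient force (low pressure on the right).
Rotating 315° by 90° counterclockwise gives 225° — the wind blows toward the southwest.

225°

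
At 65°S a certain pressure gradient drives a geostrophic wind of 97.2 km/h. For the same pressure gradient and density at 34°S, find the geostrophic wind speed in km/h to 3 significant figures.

158 km/h

With the same pressure gradient and density, V_g ∝ 1/f ∝ 1/sin φ.
V₂ = V₁ · sin φ₁ / sin φ₂ = 97.2 × sin 65° / sin 34°
V₂ = 97.2 × 0.9063/0.5592 = 158 km/h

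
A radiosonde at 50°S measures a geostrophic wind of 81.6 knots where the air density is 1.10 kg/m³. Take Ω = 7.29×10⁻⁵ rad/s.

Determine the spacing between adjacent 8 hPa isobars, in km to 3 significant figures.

Coriolis parameter at 50°S:
f = 2Ω sin φ = 2 × 7.29×10⁻⁵ × sin 50° = 1.12×10⁻⁴ s⁻¹
Wind speed in SI: 81.6 knots = 42.0 m/s
Geostrophic balance rearranged: |∂P/∂n| = f ρ V_g
|∂P/∂n| = 1.12×10⁻⁴ × 1.10 × 42.0 = 5.16×10⁻³ Pa/m
Isobar spacing: Δn = ΔP/|∂P/∂n| = 800 Pa / 5.16×10⁻³ Pa/m = 155116 m ≈ 155 km

155 km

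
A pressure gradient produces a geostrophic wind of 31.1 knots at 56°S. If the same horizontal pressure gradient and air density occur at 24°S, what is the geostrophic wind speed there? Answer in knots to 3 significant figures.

With the same pressure gradient and density, V_g ∝ 1/f ∝ 1/sin φ.
V₂ = V₁ · sin φ₁ / sin φ₂ = 31.1 × sin 56° / sin 24°
V₂ = 31.1 × 0.8290/0.4067 = 63.4 knots

63.4 knots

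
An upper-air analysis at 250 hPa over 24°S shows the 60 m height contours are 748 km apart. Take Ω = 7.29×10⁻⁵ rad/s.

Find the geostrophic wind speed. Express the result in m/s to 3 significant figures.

13.3 m/s

Coriolis parameter at 24°S:
f = 2Ω sin φ = 2 × 7.29×10⁻⁵ × sin 24° = 5.93×10⁻⁵ s⁻¹
Height gradient: |∂Z/∂n| = 60 m / 748000 m = 8.02×10⁻⁵
On a pressure surface, geostrophic balance gives V_g = (g/f)|∂Z/∂n|:
V_g = 9.81 × 8.02×10⁻⁵ / 5.93×10⁻⁵ = 13.3 m/s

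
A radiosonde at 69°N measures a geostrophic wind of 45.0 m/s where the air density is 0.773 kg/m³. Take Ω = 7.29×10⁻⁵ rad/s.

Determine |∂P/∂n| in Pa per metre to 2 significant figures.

Coriolis parameter at 69°N:
f = 2Ω sin φ = 2 × 7.29×10⁻⁵ × sin 69° = 1.36×10⁻⁴ s⁻¹
Geostrophic balance rearranged: |∂P/∂n| = f ρ V_g
|∂P/∂n| = 1.36×10⁻⁴ × 0.773 × 45.0 = 4.73×10⁻³ Pa/m

4.7×10⁻³ Pa/m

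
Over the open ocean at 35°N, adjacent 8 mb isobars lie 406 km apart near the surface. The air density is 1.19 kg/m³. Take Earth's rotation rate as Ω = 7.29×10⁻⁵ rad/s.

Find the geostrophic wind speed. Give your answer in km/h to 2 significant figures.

71 km/h

Coriolis parameter at 35°N:
f = 2Ω sin φ = 2 × 7.29×10⁻⁵ × sin 35° = 8.36×10⁻⁵ s⁻¹
Pressure gradient: |∂P/∂n| = 800 Pa / 406000 m = 1.97×10⁻³ Pa/m
Geostrophic balance (pressure-gradient force = Coriolis force):
V_g = (1/(fρ)) |∂P/∂n| = 1.97×10⁻³ / (8.36×10⁻⁵ × 1.19) = 19.8 m/s
Converting: 19.8 m/s × 3.6 = 71 km/h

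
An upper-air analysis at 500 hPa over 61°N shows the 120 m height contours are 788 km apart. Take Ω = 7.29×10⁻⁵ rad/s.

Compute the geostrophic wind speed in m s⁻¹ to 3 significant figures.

11.7 m s⁻¹

Coriolis parameter at 61°N:
f = 2Ω sin φ = 2 × 7.29×10⁻⁵ × sin 61° = 1.28×10⁻⁴ s⁻¹
Height gradient: |∂Z/∂n| = 120 m / 788000 m = 1.52×10⁻⁴
On a pressure surface, geostrophic balance gives V_g = (g/f)|∂Z/∂n|:
V_g = 9.81 × 1.52×10⁻⁴ / 1.28×10⁻⁴ = 11.7 m/s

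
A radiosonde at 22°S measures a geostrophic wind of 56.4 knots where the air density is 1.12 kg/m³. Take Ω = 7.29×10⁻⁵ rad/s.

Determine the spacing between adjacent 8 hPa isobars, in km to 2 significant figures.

450 km

Coriolis parameter at 22°S:
f = 2Ω sin φ = 2 × 7.29×10⁻⁵ × sin 22° = 5.46×10⁻⁵ s⁻¹
Wind speed in SI: 56.4 knots = 29.0 m/s
Geostrophic balance rearranged: |∂P/∂n| = f ρ V_g
|∂P/∂n| = 5.46×10⁻⁵ × 1.12 × 29.0 = 1.77×10⁻³ Pa/m
Isobar spacing: Δn = ΔP/|∂P/∂n| = 800 Pa / 1.77×10⁻³ Pa/m = 450736 m ≈ 450 km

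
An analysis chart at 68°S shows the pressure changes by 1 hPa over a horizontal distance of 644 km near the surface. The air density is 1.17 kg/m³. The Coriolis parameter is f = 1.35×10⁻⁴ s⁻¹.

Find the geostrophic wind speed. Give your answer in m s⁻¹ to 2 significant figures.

0.98 m s⁻¹

Pressure gradient: |∂P/∂n| = 100 Pa / 644000 m = 1.55×10⁻⁴ Pa/m
Geostrophic balance (pressure-gradient force = Coriolis force):
V_g = (1/(fρ)) |∂P/∂n| = 1.55×10⁻⁴ / (1.35×10⁻⁴ × 1.17) = 0.983 m/s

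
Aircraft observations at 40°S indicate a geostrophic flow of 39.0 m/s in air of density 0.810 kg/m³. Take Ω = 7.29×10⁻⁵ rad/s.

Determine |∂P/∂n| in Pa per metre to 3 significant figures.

Coriolis parameter at 40°S:
f = 2Ω sin φ = 2 × 7.29×10⁻⁵ × sin 40° = 9.37×10⁻⁵ s⁻¹
Geostrophic balance rearranged: |∂P/∂n| = f ρ V_g
|∂P/∂n| = 9.37×10⁻⁵ × 0.810 × 39.0 = 2.96×10⁻³ Pa/m

2.96×10⁻³ Pa/m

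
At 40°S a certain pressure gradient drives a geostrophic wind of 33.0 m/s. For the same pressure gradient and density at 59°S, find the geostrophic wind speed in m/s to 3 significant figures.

24.7 m/s

With the same pressure gradient and density, V_g ∝ 1/f ∝ 1/sin φ.
V₂ = V₁ · sin φ₁ / sin φ₂ = 33.0 × sin 40° / sin 59°
V₂ = 33.0 × 0.6428/0.8572 = 24.7 m/s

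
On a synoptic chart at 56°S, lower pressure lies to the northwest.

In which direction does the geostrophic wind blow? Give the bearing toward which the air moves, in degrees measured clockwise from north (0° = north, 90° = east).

The pressure-gradient force points toward the northwest (bearing 315°).
Geostrophic balance: in the Southern Hemisphere the Coriolis force deflects motion to the left, so the geostrophic wind blows 90° to the left of the pressure-gradient force (low pressure on the right).
Rotating 315° by 90° counterclockwise gives 225° — the wind blows toward the southwest.

225°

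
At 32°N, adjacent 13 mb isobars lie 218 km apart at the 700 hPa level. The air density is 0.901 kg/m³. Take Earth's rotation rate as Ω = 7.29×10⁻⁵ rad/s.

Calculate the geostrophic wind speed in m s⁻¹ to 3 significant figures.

Coriolis parameter at 32°N:
f = 2Ω sin φ = 2 × 7.29×10⁻⁵ × sin 32° = 7.73×10⁻⁵ s⁻¹
Pressure gradient: |∂P/∂n| = 1300 Pa / 218000 m = 5.96×10⁻³ Pa/m
Geostrophic balance (pressure-gradient force = Coriolis force):
V_g = (1/(fρ)) |∂P/∂n| = 5.96×10⁻³ / (7.73×10⁻⁵ × 0.901) = 85.7 m/s

85.7 m s⁻¹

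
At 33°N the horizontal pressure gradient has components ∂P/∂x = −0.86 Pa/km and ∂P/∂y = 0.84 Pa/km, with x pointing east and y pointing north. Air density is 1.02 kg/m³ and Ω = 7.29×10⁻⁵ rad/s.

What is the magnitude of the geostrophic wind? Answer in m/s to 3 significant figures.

14.8 m/s

Coriolis parameter at 33°N:
f = 2Ω sin φ = 2 × 7.29×10⁻⁵ × sin 33° = 7.94×10⁻⁵ s⁻¹
Component geostrophic relations (x east, y north):
u_g = −(1/(fρ)) ∂P/∂y,  v_g = (1/(fρ)) ∂P/∂x
u_g = −(0.84×10⁻³)/(7.94×10⁻⁵ × 1.02) = −10.4 m/s;  v_g = (−0.86×10⁻³)/(7.94×10⁻⁵ × 1.02) = −10.6 m/s
|V_g| = √(u_g² + v_g²) = 14.8 m/s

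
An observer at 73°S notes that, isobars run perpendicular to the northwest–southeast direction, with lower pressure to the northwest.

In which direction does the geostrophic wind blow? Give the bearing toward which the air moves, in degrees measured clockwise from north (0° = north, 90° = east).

The pressure-gradient force points toward the northwest (bearing 315°).
Geostrophic balance: in the Southern Hemisphere the Coriolis force deflects motion to the left, so the geostrophic wind blows 90° to the left of the pressure-gradient force (low pressure on the right).
Rotating 315° by 90° counterclockwise gives 225° — the wind blows toward the southwest.

225°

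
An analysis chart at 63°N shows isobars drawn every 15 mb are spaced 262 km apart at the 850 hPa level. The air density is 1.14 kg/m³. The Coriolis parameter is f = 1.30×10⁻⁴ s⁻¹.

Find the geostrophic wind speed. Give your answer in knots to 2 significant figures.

Pressure gradient: |∂P/∂n| = 1500 Pa / 262000 m = 5.73×10⁻³ Pa/m
Geostrophic balance (pressure-gradient force = Coriolis force):
V_g = (1/(fρ)) |∂P/∂n| = 5.73×10⁻³ / (1.30×10⁻⁴ × 1.14) = 38.6 m/s
Converting: 38.6 m/s × 1.944 = 75 knots

75 knots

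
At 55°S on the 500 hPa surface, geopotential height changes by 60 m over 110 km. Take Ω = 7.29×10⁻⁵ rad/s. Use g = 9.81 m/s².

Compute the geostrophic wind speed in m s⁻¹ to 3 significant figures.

Coriolis parameter at 55°S:
f = 2Ω sin φ = 2 × 7.29×10⁻⁵ × sin 55° = 1.19×10⁻⁴ s⁻¹
Height gradient: |∂Z/∂n| = 60 m / 110000 m = 5.45×10⁻⁴
On a pressure surface, geostrophic balance gives V_g = (g/f)|∂Z/∂n|:
V_g = 9.81 × 5.45×10⁻⁴ / 1.19×10⁻⁴ = 44.8 m/s

44.8 m s⁻¹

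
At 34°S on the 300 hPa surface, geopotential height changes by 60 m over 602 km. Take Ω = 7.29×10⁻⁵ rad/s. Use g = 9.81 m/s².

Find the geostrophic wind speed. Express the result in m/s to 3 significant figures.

Coriolis parameter at 34°S:
f = 2Ω sin φ = 2 × 7.29×10⁻⁵ × sin 34° = 8.15×10⁻⁵ s⁻¹
Height gradient: |∂Z/∂n| = 60 m / 602000 m = 9.97×10⁻⁵
On a pressure surface, geostrophic balance gives V_g = (g/f)|∂Z/∂n|:
V_g = 9.81 × 9.97×10⁻⁵ / 8.15×10⁻⁵ = 12.0 m/s

12.0 m/s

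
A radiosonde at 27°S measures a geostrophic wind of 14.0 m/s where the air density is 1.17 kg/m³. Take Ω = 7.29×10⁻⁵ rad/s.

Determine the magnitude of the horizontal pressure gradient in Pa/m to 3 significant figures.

Coriolis parameter at 27°S:
f = 2Ω sin φ = 2 × 7.29×10⁻⁵ × sin 27° = 6.62×10⁻⁵ s⁻¹
Geostrophic balance rearranged: |∂P/∂n| = f ρ V_g
|∂P/∂n| = 6.62×10⁻⁵ × 1.17 × 14.0 = 1.08×10⁻³ Pa/m

1.08×10⁻³ Pa/m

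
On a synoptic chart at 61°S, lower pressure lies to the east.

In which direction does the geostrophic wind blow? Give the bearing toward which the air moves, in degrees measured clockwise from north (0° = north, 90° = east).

The pressure-gradient force points toward the east (bearing 090°).
Geostrophic balance: in the Southern Hemisphere the Coriolis force deflects motion to the left, so the geostrophic wind blows 90° to the left of the pressure-gradient force (low pressure on the right).
Rotating 090° by 90° counterclockwise gives 000° — the wind blows toward the north.

000°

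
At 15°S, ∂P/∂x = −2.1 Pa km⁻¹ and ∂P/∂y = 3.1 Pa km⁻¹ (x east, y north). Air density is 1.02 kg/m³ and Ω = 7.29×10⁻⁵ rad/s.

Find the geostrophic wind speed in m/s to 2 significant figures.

Coriolis parameter at 15°S:
f = 2Ω sin φ = 2 × 7.29×10⁻⁵ × sin 15° = 3.77×10⁻⁵ s⁻¹
In the Southern Hemisphere f is negative: f = −3.77×10⁻⁵ s⁻¹.
Component geostrophic relations (x east, y north):
u_g = −(1/(fρ)) ∂P/∂y,  v_g = (1/(fρ)) ∂P/∂x
u_g = −(3.1×10⁻³)/(−3.77×10⁻⁵ × 1.02) = 80.5 m/s;  v_g = (−2.1×10⁻³)/(−3.77×10⁻⁵ × 1.02) = 54.6 m/s
|V_g| = √(u_g² + v_g²) = 97.3 m/s

97 m/s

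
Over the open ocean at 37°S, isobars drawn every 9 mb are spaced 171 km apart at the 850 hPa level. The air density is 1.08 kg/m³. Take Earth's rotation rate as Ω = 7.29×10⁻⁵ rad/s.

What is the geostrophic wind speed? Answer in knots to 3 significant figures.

Coriolis parameter at 37°S:
f = 2Ω sin φ = 2 × 7.29×10⁻⁵ × sin 37° = 8.77×10⁻⁵ s⁻¹
Pressure gradient: |∂P/∂n| = 900 Pa / 171000 m = 5.26×10⁻³ Pa/m
Geostrophic balance (pressure-gradient force = Coriolis force):
V_g = (1/(fρ)) |∂P/∂n| = 5.26×10⁻³ / (8.77×10⁻⁵ × 1.08) = 55.5 m/s
Converting: 55.5 m/s × 1.944 = 108 knots

108 knots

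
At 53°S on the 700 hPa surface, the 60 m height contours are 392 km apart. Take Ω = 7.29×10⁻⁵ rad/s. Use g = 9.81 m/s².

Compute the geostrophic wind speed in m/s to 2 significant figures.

13 m/s

Coriolis parameter at 53°S:
f = 2Ω sin φ = 2 × 7.29×10⁻⁵ × sin 53° = 1.16×10⁻⁴ s⁻¹
Height gradient: |∂Z/∂n| = 60 m / 392000 m = 1.53×10⁻⁴
On a pressure surface, geostrophic balance gives V_g = (g/f)|∂Z/∂n|:
V_g = 9.81 × 1.53×10⁻⁴ / 1.16×10⁻⁴ = 12.9 m/s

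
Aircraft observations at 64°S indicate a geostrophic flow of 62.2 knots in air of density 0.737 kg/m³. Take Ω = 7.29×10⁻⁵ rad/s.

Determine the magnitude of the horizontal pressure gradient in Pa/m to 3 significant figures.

3.09×10⁻³ Pa/m

Coriolis parameter at 64°S:
f = 2Ω sin φ = 2 × 7.29×10⁻⁵ × sin 64° = 1.31×10⁻⁴ s⁻¹
Wind speed in SI: 62.2 knots = 32.0 m/s
Geostrophic balance rearranged: |∂P/∂n| = f ρ V_g
|∂P/∂n| = 1.31×10⁻⁴ × 0.737 × 32.0 = 3.09×10⁻³ Pa/m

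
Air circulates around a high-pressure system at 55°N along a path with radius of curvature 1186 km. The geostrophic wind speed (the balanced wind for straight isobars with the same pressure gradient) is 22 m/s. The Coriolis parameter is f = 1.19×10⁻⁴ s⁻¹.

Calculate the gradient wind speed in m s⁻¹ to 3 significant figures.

Around a high, pressure-gradient force acts outward with centrifugal, so Coriolis balances both:
fV = (1/ρ)|∂P/∂n| + V²/R  →  V² − fR·V + fR·V_g = 0
With fR = 1.19×10⁻⁴ × 1186×10³ m = 141 m/s:
V = [fR − √((fR)² − 4 fR V_g)]/2 = [141 − √(141² − 4×141×22)]/2 = 27.3 m/s
Supergeostrophic (V > V_g = 22 m/s), as expected around a high.

27.3 m s⁻¹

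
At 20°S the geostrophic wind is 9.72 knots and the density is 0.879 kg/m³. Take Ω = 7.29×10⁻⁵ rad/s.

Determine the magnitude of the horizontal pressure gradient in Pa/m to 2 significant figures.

Coriolis parameter at 20°S:
f = 2Ω sin φ = 2 × 7.29×10⁻⁵ × sin 20° = 4.99×10⁻⁵ s⁻¹
Wind speed in SI: 9.72 knots = 5.00 m/s
Geostrophic balance rearranged: |∂P/∂n| = f ρ V_g
|∂P/∂n| = 4.99×10⁻⁵ × 0.879 × 5.00 = 2.19×10⁻⁴ Pa/m

2.2×10⁻⁴ Pa/m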